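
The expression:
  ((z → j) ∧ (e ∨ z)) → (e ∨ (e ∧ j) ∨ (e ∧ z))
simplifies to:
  e ∨ ¬j ∨ ¬z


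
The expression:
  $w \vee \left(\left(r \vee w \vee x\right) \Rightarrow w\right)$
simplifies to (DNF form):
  $w \vee \left(\neg r \wedge \neg x\right)$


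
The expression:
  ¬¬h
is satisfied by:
  {h: True}


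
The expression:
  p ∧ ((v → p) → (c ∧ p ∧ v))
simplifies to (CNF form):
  c ∧ p ∧ v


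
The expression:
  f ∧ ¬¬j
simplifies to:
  f ∧ j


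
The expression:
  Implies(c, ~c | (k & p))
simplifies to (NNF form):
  ~c | (k & p)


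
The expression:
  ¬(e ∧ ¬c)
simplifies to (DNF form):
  c ∨ ¬e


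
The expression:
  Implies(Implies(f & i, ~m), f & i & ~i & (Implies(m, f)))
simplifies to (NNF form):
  f & i & m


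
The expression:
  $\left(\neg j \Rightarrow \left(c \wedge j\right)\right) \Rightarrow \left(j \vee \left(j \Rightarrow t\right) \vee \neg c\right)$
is always true.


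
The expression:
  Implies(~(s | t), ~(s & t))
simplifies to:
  True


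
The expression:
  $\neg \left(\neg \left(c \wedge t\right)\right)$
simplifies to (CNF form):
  $c \wedge t$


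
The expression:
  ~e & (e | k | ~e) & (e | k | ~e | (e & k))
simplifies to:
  ~e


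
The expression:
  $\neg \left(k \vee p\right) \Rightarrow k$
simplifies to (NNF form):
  $k \vee p$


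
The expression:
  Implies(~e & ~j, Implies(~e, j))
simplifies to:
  e | j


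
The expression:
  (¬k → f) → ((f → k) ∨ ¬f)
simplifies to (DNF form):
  k ∨ ¬f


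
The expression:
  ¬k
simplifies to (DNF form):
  ¬k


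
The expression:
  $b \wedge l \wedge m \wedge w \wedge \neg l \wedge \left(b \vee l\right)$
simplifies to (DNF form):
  $\text{False}$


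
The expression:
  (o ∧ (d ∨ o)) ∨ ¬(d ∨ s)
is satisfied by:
  {o: True, s: False, d: False}
  {d: True, o: True, s: False}
  {o: True, s: True, d: False}
  {d: True, o: True, s: True}
  {d: False, s: False, o: False}


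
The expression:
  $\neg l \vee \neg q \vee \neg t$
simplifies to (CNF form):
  $\neg l \vee \neg q \vee \neg t$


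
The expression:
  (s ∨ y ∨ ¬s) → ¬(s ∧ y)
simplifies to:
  ¬s ∨ ¬y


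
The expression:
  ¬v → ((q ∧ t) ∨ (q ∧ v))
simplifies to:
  v ∨ (q ∧ t)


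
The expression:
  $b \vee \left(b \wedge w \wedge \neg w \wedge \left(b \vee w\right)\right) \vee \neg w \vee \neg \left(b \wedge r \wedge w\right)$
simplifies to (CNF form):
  $\text{True}$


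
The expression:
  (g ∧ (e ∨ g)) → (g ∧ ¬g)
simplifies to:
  ¬g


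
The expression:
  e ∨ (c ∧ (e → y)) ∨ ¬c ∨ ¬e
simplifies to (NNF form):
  True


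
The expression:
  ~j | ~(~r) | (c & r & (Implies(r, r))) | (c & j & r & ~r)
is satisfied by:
  {r: True, j: False}
  {j: False, r: False}
  {j: True, r: True}


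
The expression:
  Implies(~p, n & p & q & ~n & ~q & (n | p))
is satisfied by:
  {p: True}


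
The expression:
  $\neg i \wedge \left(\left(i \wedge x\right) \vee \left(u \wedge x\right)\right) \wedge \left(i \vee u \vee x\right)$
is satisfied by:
  {u: True, x: True, i: False}


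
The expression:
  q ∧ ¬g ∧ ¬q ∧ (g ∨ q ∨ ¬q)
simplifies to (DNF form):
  False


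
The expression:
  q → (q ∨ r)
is always true.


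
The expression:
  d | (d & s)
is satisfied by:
  {d: True}


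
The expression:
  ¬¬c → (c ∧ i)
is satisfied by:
  {i: True, c: False}
  {c: False, i: False}
  {c: True, i: True}


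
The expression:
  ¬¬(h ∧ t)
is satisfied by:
  {t: True, h: True}


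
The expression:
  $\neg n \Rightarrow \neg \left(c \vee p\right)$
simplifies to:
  $n \vee \left(\neg c \wedge \neg p\right)$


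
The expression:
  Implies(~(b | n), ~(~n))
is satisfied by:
  {n: True, b: True}
  {n: True, b: False}
  {b: True, n: False}


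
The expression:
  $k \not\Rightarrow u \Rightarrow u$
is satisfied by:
  {u: True, k: False}
  {k: False, u: False}
  {k: True, u: True}


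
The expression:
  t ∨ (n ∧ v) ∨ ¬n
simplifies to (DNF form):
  t ∨ v ∨ ¬n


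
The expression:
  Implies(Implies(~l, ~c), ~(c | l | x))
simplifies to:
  ~l & (c | ~x)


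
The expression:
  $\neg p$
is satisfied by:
  {p: False}


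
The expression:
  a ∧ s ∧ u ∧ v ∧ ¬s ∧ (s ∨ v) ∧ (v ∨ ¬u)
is never true.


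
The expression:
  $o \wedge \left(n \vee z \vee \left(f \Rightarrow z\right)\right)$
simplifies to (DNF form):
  $\left(n \wedge o\right) \vee \left(o \wedge z\right) \vee \left(o \wedge \neg f\right)$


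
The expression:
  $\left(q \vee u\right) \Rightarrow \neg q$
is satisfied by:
  {q: False}


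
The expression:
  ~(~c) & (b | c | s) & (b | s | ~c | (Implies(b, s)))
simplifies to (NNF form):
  c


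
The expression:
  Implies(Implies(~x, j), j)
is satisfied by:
  {j: True, x: False}
  {x: False, j: False}
  {x: True, j: True}


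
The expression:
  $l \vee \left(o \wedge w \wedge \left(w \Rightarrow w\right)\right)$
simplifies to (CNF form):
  $\left(l \vee o\right) \wedge \left(l \vee w\right)$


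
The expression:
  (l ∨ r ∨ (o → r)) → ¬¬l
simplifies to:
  l ∨ (o ∧ ¬r)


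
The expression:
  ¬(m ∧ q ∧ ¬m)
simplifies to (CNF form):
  True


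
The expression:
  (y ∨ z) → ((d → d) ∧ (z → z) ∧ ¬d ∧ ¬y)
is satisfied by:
  {y: False, z: False, d: False}
  {d: True, y: False, z: False}
  {z: True, y: False, d: False}


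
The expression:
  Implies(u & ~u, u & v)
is always true.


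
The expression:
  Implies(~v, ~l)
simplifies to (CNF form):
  v | ~l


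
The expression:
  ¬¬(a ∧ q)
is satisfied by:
  {a: True, q: True}


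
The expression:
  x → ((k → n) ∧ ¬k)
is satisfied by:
  {k: False, x: False}
  {x: True, k: False}
  {k: True, x: False}


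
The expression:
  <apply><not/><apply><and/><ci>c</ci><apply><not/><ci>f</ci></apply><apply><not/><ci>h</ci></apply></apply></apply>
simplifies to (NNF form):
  <apply><or/><ci>f</ci><ci>h</ci><apply><not/><ci>c</ci></apply></apply>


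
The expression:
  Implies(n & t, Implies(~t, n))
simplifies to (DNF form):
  True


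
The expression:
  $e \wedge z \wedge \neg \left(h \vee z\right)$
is never true.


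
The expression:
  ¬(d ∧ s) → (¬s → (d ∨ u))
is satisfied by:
  {d: True, u: True, s: True}
  {d: True, u: True, s: False}
  {d: True, s: True, u: False}
  {d: True, s: False, u: False}
  {u: True, s: True, d: False}
  {u: True, s: False, d: False}
  {s: True, u: False, d: False}


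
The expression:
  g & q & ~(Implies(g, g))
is never true.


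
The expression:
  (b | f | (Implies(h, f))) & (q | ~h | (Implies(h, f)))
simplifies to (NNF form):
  f | ~h | (b & q)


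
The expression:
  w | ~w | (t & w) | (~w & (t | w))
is always true.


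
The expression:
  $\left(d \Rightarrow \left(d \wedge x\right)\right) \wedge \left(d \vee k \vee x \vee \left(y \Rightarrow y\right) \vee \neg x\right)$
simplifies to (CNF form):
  $x \vee \neg d$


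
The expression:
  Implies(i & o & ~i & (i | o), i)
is always true.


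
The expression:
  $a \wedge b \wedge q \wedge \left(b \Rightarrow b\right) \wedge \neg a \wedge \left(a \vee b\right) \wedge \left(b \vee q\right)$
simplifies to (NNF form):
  $\text{False}$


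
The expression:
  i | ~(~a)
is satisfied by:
  {i: True, a: True}
  {i: True, a: False}
  {a: True, i: False}


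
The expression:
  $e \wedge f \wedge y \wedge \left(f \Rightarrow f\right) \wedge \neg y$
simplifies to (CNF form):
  $\text{False}$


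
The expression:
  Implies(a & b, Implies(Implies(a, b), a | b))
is always true.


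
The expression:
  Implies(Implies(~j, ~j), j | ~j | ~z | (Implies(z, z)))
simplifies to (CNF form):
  True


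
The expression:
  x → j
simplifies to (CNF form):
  j ∨ ¬x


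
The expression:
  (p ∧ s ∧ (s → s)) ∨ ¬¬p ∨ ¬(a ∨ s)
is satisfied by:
  {p: True, a: False, s: False}
  {p: True, s: True, a: False}
  {p: True, a: True, s: False}
  {p: True, s: True, a: True}
  {s: False, a: False, p: False}


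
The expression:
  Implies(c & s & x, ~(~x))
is always true.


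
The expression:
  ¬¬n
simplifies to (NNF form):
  n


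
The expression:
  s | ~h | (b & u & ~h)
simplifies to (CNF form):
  s | ~h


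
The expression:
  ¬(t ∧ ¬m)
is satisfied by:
  {m: True, t: False}
  {t: False, m: False}
  {t: True, m: True}


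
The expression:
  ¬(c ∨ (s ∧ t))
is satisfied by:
  {s: False, c: False, t: False}
  {t: True, s: False, c: False}
  {s: True, t: False, c: False}


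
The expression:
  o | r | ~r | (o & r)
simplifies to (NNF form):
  True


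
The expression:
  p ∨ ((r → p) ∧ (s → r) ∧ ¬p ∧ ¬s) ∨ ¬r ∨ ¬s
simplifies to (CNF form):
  p ∨ ¬r ∨ ¬s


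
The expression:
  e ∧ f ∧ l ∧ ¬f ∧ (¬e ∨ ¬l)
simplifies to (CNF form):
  False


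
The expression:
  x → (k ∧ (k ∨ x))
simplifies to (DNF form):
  k ∨ ¬x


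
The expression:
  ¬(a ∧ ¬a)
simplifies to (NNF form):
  True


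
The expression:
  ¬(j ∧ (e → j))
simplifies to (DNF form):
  ¬j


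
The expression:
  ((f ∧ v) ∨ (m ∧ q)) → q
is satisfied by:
  {q: True, v: False, f: False}
  {v: False, f: False, q: False}
  {f: True, q: True, v: False}
  {f: True, v: False, q: False}
  {q: True, v: True, f: False}
  {v: True, q: False, f: False}
  {f: True, v: True, q: True}


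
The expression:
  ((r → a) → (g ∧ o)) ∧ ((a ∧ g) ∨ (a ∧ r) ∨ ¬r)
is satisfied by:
  {a: True, g: True, o: True, r: False}
  {g: True, o: True, a: False, r: False}
  {r: True, a: True, g: True, o: True}


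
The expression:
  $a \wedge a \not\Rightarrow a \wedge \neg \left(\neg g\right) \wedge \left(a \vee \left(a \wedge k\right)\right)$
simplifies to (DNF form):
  $\text{False}$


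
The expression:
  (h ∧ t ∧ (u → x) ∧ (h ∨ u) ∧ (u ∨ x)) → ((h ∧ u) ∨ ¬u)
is always true.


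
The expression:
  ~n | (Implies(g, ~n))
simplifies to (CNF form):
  ~g | ~n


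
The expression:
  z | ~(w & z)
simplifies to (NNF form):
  True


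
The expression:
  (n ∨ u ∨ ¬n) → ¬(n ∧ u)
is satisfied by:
  {u: False, n: False}
  {n: True, u: False}
  {u: True, n: False}


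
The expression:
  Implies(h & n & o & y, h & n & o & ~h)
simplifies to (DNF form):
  ~h | ~n | ~o | ~y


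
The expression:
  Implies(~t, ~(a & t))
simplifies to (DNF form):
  True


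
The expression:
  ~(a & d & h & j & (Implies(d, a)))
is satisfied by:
  {h: False, d: False, a: False, j: False}
  {j: True, h: False, d: False, a: False}
  {a: True, h: False, d: False, j: False}
  {j: True, a: True, h: False, d: False}
  {d: True, j: False, h: False, a: False}
  {j: True, d: True, h: False, a: False}
  {a: True, d: True, j: False, h: False}
  {j: True, a: True, d: True, h: False}
  {h: True, a: False, d: False, j: False}
  {j: True, h: True, a: False, d: False}
  {a: True, h: True, j: False, d: False}
  {j: True, a: True, h: True, d: False}
  {d: True, h: True, a: False, j: False}
  {j: True, d: True, h: True, a: False}
  {a: True, d: True, h: True, j: False}


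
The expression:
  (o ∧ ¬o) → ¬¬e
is always true.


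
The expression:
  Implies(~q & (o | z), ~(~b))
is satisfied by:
  {b: True, q: True, z: False, o: False}
  {b: True, q: True, o: True, z: False}
  {b: True, q: True, z: True, o: False}
  {b: True, q: True, o: True, z: True}
  {b: True, z: False, o: False, q: False}
  {b: True, o: True, z: False, q: False}
  {b: True, z: True, o: False, q: False}
  {b: True, o: True, z: True, q: False}
  {q: True, z: False, o: False, b: False}
  {o: True, q: True, z: False, b: False}
  {q: True, z: True, o: False, b: False}
  {o: True, q: True, z: True, b: False}
  {q: False, z: False, o: False, b: False}


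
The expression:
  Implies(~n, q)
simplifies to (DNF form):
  n | q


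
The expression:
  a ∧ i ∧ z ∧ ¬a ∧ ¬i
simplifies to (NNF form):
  False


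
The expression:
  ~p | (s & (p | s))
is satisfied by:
  {s: True, p: False}
  {p: False, s: False}
  {p: True, s: True}


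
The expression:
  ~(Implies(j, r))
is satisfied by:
  {j: True, r: False}


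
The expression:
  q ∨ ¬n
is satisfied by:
  {q: True, n: False}
  {n: False, q: False}
  {n: True, q: True}


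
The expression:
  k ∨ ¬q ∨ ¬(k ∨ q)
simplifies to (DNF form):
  k ∨ ¬q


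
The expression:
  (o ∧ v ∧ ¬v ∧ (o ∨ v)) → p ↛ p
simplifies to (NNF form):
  True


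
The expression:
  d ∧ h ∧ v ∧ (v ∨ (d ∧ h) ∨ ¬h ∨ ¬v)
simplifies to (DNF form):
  d ∧ h ∧ v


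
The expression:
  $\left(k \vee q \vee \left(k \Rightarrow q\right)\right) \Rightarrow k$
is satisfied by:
  {k: True}


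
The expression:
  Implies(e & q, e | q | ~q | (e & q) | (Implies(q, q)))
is always true.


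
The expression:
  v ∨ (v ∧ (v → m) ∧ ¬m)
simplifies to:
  v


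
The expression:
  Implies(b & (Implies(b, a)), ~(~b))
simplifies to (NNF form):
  True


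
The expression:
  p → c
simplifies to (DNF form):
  c ∨ ¬p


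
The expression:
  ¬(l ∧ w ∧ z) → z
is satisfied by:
  {z: True}


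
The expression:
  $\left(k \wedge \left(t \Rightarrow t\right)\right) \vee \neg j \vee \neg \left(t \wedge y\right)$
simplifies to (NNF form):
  $k \vee \neg j \vee \neg t \vee \neg y$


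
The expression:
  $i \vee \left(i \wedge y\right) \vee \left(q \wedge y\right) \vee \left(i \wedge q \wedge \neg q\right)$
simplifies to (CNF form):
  $\left(i \vee q\right) \wedge \left(i \vee y\right)$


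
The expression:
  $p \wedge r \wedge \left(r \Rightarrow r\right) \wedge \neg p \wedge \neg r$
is never true.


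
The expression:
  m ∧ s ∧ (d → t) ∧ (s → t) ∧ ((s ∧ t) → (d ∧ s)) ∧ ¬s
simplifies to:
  False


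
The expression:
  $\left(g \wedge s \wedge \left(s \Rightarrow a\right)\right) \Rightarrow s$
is always true.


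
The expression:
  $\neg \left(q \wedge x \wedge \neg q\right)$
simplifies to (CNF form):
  $\text{True}$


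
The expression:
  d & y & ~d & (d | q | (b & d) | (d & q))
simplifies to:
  False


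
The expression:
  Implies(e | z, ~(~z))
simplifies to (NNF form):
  z | ~e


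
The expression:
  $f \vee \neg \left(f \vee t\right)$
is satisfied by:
  {f: True, t: False}
  {t: False, f: False}
  {t: True, f: True}


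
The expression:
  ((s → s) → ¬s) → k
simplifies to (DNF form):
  k ∨ s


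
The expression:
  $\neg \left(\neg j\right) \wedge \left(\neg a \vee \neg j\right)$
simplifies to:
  $j \wedge \neg a$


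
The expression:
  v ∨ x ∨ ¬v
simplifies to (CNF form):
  True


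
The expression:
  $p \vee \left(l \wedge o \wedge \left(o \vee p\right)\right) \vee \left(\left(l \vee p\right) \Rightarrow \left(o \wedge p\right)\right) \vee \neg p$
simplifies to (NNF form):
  $\text{True}$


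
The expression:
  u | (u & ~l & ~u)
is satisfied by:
  {u: True}


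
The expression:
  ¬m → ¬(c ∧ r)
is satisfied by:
  {m: True, c: False, r: False}
  {c: False, r: False, m: False}
  {r: True, m: True, c: False}
  {r: True, c: False, m: False}
  {m: True, c: True, r: False}
  {c: True, m: False, r: False}
  {r: True, c: True, m: True}


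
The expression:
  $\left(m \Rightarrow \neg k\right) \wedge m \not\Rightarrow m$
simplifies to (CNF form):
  $\text{False}$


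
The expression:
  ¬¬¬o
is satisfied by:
  {o: False}


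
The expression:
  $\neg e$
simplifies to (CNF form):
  $\neg e$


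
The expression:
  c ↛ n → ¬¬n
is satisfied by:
  {n: True, c: False}
  {c: False, n: False}
  {c: True, n: True}


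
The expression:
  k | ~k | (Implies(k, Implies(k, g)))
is always true.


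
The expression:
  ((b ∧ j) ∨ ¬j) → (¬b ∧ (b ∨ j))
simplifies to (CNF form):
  j ∧ ¬b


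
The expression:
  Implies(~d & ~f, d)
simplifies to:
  d | f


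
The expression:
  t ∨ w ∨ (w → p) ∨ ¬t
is always true.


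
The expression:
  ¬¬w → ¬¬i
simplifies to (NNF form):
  i ∨ ¬w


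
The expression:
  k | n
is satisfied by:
  {n: True, k: True}
  {n: True, k: False}
  {k: True, n: False}


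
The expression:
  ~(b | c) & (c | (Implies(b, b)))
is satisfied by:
  {b: False, c: False}


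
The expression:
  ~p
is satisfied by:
  {p: False}


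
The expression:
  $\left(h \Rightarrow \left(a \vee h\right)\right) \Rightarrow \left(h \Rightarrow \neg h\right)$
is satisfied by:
  {h: False}


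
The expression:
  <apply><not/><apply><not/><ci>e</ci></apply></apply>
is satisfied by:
  {e: True}


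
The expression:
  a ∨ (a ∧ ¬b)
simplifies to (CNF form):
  a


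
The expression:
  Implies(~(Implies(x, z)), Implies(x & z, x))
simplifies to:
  True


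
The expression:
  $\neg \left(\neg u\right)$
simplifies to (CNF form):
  $u$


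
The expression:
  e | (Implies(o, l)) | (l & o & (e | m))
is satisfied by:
  {l: True, e: True, o: False}
  {l: True, o: False, e: False}
  {e: True, o: False, l: False}
  {e: False, o: False, l: False}
  {l: True, e: True, o: True}
  {l: True, o: True, e: False}
  {e: True, o: True, l: False}


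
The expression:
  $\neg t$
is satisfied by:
  {t: False}


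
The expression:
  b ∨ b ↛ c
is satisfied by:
  {b: True}


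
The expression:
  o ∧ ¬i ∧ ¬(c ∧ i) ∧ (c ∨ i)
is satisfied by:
  {c: True, o: True, i: False}


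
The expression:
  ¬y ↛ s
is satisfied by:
  {y: False, s: False}


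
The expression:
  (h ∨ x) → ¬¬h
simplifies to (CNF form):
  h ∨ ¬x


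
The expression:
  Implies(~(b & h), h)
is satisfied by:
  {h: True}


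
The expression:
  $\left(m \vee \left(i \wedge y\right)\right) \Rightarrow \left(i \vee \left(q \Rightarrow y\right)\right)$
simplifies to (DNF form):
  $i \vee y \vee \neg m \vee \neg q$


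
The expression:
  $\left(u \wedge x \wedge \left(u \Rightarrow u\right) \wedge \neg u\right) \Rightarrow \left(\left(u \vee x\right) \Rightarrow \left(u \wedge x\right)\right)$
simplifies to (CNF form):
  $\text{True}$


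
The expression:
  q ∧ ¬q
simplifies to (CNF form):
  False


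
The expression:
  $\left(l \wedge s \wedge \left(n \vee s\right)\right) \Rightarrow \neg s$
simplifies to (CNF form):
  $\neg l \vee \neg s$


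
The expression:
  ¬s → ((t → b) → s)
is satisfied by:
  {s: True, t: True, b: False}
  {s: True, t: False, b: False}
  {b: True, s: True, t: True}
  {b: True, s: True, t: False}
  {t: True, b: False, s: False}


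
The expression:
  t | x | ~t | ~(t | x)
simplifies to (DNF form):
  True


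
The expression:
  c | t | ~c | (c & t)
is always true.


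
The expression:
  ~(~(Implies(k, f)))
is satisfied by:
  {f: True, k: False}
  {k: False, f: False}
  {k: True, f: True}


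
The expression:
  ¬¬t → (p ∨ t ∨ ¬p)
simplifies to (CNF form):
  True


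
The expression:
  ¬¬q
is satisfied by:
  {q: True}


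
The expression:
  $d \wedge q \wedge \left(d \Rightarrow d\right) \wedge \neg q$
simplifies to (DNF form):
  $\text{False}$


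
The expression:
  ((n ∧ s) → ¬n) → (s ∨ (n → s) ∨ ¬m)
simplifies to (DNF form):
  s ∨ ¬m ∨ ¬n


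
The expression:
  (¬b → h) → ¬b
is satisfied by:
  {b: False}


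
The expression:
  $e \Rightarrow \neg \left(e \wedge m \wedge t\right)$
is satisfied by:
  {m: False, t: False, e: False}
  {e: True, m: False, t: False}
  {t: True, m: False, e: False}
  {e: True, t: True, m: False}
  {m: True, e: False, t: False}
  {e: True, m: True, t: False}
  {t: True, m: True, e: False}


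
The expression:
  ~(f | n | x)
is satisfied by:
  {x: False, f: False, n: False}


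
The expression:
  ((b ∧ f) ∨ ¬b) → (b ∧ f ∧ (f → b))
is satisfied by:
  {b: True}


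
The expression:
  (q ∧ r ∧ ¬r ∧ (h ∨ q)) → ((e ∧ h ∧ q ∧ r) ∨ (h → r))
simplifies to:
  True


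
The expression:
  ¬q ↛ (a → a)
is never true.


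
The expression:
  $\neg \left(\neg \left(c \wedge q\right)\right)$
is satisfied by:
  {c: True, q: True}


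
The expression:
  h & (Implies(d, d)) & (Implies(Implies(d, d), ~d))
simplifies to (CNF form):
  h & ~d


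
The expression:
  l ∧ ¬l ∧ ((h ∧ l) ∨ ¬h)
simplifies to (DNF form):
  False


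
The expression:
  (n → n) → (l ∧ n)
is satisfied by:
  {n: True, l: True}


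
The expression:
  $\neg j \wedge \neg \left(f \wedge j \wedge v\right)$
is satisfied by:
  {j: False}


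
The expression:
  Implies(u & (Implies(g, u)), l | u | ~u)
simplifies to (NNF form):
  True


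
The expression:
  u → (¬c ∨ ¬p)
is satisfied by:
  {p: False, c: False, u: False}
  {u: True, p: False, c: False}
  {c: True, p: False, u: False}
  {u: True, c: True, p: False}
  {p: True, u: False, c: False}
  {u: True, p: True, c: False}
  {c: True, p: True, u: False}


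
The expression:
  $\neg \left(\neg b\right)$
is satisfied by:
  {b: True}


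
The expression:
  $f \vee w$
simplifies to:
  $f \vee w$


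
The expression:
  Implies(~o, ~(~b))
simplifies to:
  b | o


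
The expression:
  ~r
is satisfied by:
  {r: False}


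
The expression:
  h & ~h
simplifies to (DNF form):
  False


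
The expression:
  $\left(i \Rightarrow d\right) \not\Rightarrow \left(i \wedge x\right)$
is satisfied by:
  {d: True, x: False, i: False}
  {x: False, i: False, d: False}
  {d: True, x: True, i: False}
  {x: True, d: False, i: False}
  {i: True, d: True, x: False}


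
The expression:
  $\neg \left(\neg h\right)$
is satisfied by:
  {h: True}


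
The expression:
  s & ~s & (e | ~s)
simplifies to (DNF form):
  False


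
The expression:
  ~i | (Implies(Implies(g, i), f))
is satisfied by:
  {f: True, i: False}
  {i: False, f: False}
  {i: True, f: True}


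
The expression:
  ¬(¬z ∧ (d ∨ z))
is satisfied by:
  {z: True, d: False}
  {d: False, z: False}
  {d: True, z: True}


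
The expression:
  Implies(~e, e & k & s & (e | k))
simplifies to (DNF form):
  e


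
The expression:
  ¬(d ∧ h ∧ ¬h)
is always true.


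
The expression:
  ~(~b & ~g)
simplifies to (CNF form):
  b | g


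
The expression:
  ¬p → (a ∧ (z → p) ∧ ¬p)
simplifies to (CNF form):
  (a ∨ p) ∧ (p ∨ ¬z)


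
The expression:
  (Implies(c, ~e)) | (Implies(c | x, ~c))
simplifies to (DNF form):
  ~c | ~e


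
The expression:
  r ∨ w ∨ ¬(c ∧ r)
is always true.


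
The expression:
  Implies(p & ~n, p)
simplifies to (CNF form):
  True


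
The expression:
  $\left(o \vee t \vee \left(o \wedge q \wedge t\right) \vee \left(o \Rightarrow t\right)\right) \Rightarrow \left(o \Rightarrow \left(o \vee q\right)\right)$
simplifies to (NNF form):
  $\text{True}$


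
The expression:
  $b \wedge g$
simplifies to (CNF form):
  $b \wedge g$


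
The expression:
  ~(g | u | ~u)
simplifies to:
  False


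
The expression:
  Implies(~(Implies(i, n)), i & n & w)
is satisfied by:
  {n: True, i: False}
  {i: False, n: False}
  {i: True, n: True}


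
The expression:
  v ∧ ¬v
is never true.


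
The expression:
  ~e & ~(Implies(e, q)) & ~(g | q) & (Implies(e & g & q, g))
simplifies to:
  False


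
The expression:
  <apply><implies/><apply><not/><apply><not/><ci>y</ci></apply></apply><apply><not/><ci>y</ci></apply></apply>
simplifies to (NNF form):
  <apply><not/><ci>y</ci></apply>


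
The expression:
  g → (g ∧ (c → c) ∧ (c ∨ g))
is always true.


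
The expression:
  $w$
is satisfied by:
  {w: True}


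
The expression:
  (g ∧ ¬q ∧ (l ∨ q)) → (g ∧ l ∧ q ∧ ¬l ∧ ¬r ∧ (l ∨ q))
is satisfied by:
  {q: True, l: False, g: False}
  {l: False, g: False, q: False}
  {g: True, q: True, l: False}
  {g: True, l: False, q: False}
  {q: True, l: True, g: False}
  {l: True, q: False, g: False}
  {g: True, l: True, q: True}


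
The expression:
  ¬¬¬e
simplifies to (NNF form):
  ¬e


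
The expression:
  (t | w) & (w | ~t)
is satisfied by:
  {w: True}


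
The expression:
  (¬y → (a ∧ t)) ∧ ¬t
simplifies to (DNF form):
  y ∧ ¬t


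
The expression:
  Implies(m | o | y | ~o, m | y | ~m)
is always true.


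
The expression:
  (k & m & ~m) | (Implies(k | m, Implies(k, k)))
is always true.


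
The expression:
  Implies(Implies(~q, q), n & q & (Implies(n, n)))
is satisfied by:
  {n: True, q: False}
  {q: False, n: False}
  {q: True, n: True}


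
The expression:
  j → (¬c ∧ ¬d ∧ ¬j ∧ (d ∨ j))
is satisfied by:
  {j: False}


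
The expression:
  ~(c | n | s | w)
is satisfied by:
  {n: False, c: False, w: False, s: False}


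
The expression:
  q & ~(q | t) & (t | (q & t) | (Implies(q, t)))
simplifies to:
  False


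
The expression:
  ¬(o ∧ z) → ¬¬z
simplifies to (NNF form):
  z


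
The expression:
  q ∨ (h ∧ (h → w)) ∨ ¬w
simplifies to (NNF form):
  h ∨ q ∨ ¬w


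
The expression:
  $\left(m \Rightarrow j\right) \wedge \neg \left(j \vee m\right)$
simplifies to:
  $\neg j \wedge \neg m$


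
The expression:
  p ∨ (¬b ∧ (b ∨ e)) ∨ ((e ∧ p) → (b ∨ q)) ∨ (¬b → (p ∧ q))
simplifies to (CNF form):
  True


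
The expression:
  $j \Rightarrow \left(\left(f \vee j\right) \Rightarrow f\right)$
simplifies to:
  $f \vee \neg j$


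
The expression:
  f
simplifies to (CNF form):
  f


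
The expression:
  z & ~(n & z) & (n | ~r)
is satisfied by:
  {z: True, n: False, r: False}


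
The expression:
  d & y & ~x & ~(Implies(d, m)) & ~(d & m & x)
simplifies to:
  d & y & ~m & ~x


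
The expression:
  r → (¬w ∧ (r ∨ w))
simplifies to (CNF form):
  ¬r ∨ ¬w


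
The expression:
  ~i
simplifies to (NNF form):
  ~i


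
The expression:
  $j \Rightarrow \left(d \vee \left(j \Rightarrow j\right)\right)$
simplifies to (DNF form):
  $\text{True}$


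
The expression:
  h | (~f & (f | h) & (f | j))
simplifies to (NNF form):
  h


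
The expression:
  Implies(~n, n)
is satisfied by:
  {n: True}


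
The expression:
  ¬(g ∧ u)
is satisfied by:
  {g: False, u: False}
  {u: True, g: False}
  {g: True, u: False}


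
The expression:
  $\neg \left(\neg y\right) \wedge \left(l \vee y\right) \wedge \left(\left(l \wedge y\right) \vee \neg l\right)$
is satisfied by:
  {y: True}


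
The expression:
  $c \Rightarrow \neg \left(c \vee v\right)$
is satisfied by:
  {c: False}


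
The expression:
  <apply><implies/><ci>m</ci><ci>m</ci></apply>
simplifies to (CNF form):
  <true/>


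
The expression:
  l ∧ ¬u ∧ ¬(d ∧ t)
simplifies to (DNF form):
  (l ∧ ¬d ∧ ¬u) ∨ (l ∧ ¬t ∧ ¬u)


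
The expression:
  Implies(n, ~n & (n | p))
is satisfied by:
  {n: False}


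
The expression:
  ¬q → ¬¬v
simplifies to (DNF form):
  q ∨ v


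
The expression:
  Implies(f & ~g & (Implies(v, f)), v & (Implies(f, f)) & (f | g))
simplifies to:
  g | v | ~f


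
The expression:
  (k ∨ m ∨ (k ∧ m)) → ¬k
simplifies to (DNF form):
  ¬k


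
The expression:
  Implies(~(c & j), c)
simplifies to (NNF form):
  c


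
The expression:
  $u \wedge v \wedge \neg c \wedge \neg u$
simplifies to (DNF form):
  $\text{False}$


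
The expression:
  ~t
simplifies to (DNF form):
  ~t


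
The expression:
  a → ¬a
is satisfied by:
  {a: False}


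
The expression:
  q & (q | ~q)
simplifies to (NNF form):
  q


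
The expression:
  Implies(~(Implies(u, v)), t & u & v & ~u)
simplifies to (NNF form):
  v | ~u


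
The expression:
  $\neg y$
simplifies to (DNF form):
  $\neg y$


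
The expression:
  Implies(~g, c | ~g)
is always true.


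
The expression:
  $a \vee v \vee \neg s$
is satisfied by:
  {a: True, v: True, s: False}
  {a: True, s: False, v: False}
  {v: True, s: False, a: False}
  {v: False, s: False, a: False}
  {a: True, v: True, s: True}
  {a: True, s: True, v: False}
  {v: True, s: True, a: False}


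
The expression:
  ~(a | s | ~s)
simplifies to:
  False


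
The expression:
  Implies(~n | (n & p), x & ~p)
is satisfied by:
  {n: True, x: True, p: False}
  {n: True, x: False, p: False}
  {x: True, n: False, p: False}


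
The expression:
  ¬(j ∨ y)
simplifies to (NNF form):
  ¬j ∧ ¬y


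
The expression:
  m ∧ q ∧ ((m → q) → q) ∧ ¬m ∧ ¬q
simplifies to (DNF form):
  False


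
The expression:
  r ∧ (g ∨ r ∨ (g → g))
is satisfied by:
  {r: True}


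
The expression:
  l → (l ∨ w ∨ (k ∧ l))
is always true.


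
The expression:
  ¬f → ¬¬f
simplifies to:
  f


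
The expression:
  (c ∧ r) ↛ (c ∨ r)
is never true.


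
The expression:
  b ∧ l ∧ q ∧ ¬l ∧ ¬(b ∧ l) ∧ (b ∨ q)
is never true.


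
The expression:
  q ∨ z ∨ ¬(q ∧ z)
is always true.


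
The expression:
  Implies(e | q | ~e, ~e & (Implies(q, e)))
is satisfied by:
  {q: False, e: False}


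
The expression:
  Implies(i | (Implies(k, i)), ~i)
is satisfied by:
  {i: False}


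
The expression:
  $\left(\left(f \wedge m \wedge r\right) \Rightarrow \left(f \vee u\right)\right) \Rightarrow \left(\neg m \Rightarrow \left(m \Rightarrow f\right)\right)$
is always true.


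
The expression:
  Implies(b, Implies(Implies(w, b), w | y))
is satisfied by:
  {y: True, w: True, b: False}
  {y: True, w: False, b: False}
  {w: True, y: False, b: False}
  {y: False, w: False, b: False}
  {y: True, b: True, w: True}
  {y: True, b: True, w: False}
  {b: True, w: True, y: False}


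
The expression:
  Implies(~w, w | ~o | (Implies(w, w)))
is always true.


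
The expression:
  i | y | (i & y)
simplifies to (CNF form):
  i | y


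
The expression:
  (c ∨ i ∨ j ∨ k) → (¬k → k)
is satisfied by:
  {k: True, i: False, c: False, j: False}
  {j: True, k: True, i: False, c: False}
  {k: True, c: True, i: False, j: False}
  {j: True, k: True, c: True, i: False}
  {k: True, i: True, c: False, j: False}
  {k: True, j: True, i: True, c: False}
  {k: True, c: True, i: True, j: False}
  {j: True, k: True, c: True, i: True}
  {j: False, i: False, c: False, k: False}


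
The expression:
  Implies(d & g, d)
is always true.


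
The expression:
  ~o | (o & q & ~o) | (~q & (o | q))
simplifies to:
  ~o | ~q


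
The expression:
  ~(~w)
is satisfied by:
  {w: True}


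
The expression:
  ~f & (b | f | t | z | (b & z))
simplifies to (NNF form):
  ~f & (b | t | z)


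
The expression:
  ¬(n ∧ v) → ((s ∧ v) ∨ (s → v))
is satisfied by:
  {v: True, s: False}
  {s: False, v: False}
  {s: True, v: True}


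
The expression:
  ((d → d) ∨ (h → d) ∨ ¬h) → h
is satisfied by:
  {h: True}


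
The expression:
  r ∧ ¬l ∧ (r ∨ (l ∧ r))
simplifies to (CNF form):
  r ∧ ¬l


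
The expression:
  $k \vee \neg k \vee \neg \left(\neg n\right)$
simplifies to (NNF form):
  $\text{True}$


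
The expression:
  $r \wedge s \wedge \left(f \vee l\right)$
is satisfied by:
  {r: True, l: True, f: True, s: True}
  {r: True, l: True, s: True, f: False}
  {r: True, f: True, s: True, l: False}


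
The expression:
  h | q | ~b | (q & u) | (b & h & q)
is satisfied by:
  {q: True, h: True, b: False}
  {q: True, h: False, b: False}
  {h: True, q: False, b: False}
  {q: False, h: False, b: False}
  {b: True, q: True, h: True}
  {b: True, q: True, h: False}
  {b: True, h: True, q: False}


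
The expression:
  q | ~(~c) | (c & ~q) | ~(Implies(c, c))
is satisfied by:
  {q: True, c: True}
  {q: True, c: False}
  {c: True, q: False}


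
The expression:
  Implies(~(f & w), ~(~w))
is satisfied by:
  {w: True}


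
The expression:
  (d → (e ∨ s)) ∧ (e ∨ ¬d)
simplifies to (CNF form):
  e ∨ ¬d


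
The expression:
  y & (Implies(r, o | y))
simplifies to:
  y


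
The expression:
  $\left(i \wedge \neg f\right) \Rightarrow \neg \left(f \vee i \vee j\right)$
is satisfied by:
  {f: True, i: False}
  {i: False, f: False}
  {i: True, f: True}


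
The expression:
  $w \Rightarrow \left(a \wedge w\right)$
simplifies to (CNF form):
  $a \vee \neg w$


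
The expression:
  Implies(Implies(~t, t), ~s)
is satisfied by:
  {s: False, t: False}
  {t: True, s: False}
  {s: True, t: False}


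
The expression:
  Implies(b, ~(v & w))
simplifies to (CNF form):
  ~b | ~v | ~w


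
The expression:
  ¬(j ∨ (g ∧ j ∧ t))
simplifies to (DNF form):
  ¬j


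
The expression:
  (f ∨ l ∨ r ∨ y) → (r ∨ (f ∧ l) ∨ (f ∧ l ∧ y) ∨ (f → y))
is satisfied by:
  {y: True, r: True, l: True, f: False}
  {y: True, r: True, l: False, f: False}
  {y: True, l: True, r: False, f: False}
  {y: True, l: False, r: False, f: False}
  {r: True, l: True, y: False, f: False}
  {r: True, l: False, y: False, f: False}
  {l: True, y: False, r: False, f: False}
  {l: False, y: False, r: False, f: False}
  {f: True, y: True, r: True, l: True}
  {f: True, y: True, r: True, l: False}
  {f: True, y: True, l: True, r: False}
  {f: True, y: True, l: False, r: False}
  {f: True, r: True, l: True, y: False}
  {f: True, r: True, l: False, y: False}
  {f: True, l: True, r: False, y: False}


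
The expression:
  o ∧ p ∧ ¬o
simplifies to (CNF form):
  False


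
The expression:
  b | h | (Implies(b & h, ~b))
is always true.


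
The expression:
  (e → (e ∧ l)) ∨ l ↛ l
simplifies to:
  l ∨ ¬e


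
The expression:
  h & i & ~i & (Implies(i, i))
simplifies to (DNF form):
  False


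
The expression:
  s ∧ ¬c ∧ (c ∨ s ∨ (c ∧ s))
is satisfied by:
  {s: True, c: False}


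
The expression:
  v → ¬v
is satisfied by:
  {v: False}


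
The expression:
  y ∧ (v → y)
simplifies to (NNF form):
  y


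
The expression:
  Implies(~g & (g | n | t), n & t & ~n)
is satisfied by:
  {g: True, t: False, n: False}
  {n: True, g: True, t: False}
  {g: True, t: True, n: False}
  {n: True, g: True, t: True}
  {n: False, t: False, g: False}


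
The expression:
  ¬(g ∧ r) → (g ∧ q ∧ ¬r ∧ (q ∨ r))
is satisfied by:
  {g: True, r: True, q: True}
  {g: True, r: True, q: False}
  {g: True, q: True, r: False}


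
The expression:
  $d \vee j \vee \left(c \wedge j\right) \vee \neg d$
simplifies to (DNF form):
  $\text{True}$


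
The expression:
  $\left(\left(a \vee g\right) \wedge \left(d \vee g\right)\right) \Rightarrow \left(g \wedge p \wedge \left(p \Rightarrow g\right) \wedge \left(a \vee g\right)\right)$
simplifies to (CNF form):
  $\left(g \vee \neg g\right) \wedge \left(p \vee \neg g\right) \wedge \left(g \vee \neg a \vee \neg d\right) \wedge \left(g \vee \neg a \vee \neg g\right) \wedge \left(g \vee \neg d \vee \neg g\right) \wedge \left(p \vee \neg a \vee \neg d\right) \wedge \left(p \vee \neg a \vee \neg g\right) \wedge \left(p \vee \neg d \vee \neg g\right)$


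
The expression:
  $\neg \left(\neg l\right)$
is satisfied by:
  {l: True}


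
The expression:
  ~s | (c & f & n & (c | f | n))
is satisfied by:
  {n: True, c: True, f: True, s: False}
  {n: True, c: True, f: False, s: False}
  {n: True, f: True, c: False, s: False}
  {n: True, f: False, c: False, s: False}
  {c: True, f: True, n: False, s: False}
  {c: True, n: False, f: False, s: False}
  {c: False, f: True, n: False, s: False}
  {c: False, n: False, f: False, s: False}
  {n: True, s: True, c: True, f: True}


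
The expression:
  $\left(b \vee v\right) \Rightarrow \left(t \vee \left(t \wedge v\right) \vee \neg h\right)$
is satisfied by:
  {t: True, b: False, h: False, v: False}
  {t: True, v: True, b: False, h: False}
  {t: True, b: True, h: False, v: False}
  {t: True, v: True, b: True, h: False}
  {v: False, b: False, h: False, t: False}
  {v: True, b: False, h: False, t: False}
  {b: True, v: False, h: False, t: False}
  {v: True, b: True, h: False, t: False}
  {h: True, t: True, v: False, b: False}
  {v: True, h: True, t: True, b: False}
  {h: True, t: True, b: True, v: False}
  {v: True, h: True, t: True, b: True}
  {h: True, t: False, b: False, v: False}


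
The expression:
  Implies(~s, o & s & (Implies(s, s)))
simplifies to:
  s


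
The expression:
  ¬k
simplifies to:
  ¬k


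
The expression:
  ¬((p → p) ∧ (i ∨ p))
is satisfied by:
  {i: False, p: False}


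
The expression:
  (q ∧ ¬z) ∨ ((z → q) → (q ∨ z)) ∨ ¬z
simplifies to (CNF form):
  True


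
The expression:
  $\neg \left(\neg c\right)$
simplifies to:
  $c$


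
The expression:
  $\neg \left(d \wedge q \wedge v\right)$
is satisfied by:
  {v: False, q: False, d: False}
  {d: True, v: False, q: False}
  {q: True, v: False, d: False}
  {d: True, q: True, v: False}
  {v: True, d: False, q: False}
  {d: True, v: True, q: False}
  {q: True, v: True, d: False}


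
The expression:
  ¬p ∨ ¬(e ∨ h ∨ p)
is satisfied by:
  {p: False}


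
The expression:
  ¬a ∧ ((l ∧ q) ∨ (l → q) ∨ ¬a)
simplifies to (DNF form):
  ¬a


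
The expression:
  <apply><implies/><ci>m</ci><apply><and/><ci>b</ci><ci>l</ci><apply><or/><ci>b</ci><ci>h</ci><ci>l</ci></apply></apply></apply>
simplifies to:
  <apply><or/><apply><not/><ci>m</ci></apply><apply><and/><ci>b</ci><ci>l</ci></apply></apply>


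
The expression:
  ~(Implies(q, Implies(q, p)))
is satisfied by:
  {q: True, p: False}


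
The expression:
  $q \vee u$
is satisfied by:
  {q: True, u: True}
  {q: True, u: False}
  {u: True, q: False}


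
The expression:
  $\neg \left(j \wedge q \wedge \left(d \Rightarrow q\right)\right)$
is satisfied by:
  {q: False, j: False}
  {j: True, q: False}
  {q: True, j: False}


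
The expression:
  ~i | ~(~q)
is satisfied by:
  {q: True, i: False}
  {i: False, q: False}
  {i: True, q: True}


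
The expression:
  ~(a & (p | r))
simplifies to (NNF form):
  ~a | (~p & ~r)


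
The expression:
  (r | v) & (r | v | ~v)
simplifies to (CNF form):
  r | v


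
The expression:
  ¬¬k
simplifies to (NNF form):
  k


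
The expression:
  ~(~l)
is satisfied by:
  {l: True}


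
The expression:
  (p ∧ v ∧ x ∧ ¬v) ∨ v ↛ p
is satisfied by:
  {v: True, p: False}


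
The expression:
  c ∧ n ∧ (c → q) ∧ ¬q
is never true.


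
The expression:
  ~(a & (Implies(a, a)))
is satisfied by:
  {a: False}
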